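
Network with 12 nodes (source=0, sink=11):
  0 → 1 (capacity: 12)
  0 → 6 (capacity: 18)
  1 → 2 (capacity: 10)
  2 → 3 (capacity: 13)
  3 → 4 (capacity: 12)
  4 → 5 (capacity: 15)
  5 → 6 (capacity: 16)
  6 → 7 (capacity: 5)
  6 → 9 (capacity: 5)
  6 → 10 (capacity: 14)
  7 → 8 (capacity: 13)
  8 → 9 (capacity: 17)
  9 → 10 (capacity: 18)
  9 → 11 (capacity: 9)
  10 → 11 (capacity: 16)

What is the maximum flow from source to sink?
Maximum flow = 24

Max flow: 24

Flow assignment:
  0 → 1: 10/12
  0 → 6: 14/18
  1 → 2: 10/10
  2 → 3: 10/13
  3 → 4: 10/12
  4 → 5: 10/15
  5 → 6: 10/16
  6 → 7: 5/5
  6 → 9: 5/5
  6 → 10: 14/14
  7 → 8: 5/13
  8 → 9: 5/17
  9 → 10: 1/18
  9 → 11: 9/9
  10 → 11: 15/16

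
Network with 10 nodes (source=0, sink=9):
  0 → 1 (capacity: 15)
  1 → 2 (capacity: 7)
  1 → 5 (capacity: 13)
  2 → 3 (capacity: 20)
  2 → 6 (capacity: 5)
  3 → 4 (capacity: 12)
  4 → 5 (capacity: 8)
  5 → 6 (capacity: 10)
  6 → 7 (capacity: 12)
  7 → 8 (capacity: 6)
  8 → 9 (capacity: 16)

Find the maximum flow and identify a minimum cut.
Max flow = 6, Min cut edges: (7,8)

Maximum flow: 6
Minimum cut: (7,8)
Partition: S = [0, 1, 2, 3, 4, 5, 6, 7], T = [8, 9]

Max-flow min-cut theorem verified: both equal 6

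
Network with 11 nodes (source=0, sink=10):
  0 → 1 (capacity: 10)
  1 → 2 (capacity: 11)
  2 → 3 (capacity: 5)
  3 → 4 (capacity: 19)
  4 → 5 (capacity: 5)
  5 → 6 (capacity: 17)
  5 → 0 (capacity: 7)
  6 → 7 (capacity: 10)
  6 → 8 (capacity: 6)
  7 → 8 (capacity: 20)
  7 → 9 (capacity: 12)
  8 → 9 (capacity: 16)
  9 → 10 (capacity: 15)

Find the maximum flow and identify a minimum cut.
Max flow = 5, Min cut edges: (4,5)

Maximum flow: 5
Minimum cut: (4,5)
Partition: S = [0, 1, 2, 3, 4], T = [5, 6, 7, 8, 9, 10]

Max-flow min-cut theorem verified: both equal 5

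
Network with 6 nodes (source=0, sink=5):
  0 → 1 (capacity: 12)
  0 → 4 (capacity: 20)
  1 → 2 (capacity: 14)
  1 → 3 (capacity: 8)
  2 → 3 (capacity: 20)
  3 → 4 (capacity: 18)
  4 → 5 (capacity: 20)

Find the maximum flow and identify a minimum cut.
Max flow = 20, Min cut edges: (4,5)

Maximum flow: 20
Minimum cut: (4,5)
Partition: S = [0, 1, 2, 3, 4], T = [5]

Max-flow min-cut theorem verified: both equal 20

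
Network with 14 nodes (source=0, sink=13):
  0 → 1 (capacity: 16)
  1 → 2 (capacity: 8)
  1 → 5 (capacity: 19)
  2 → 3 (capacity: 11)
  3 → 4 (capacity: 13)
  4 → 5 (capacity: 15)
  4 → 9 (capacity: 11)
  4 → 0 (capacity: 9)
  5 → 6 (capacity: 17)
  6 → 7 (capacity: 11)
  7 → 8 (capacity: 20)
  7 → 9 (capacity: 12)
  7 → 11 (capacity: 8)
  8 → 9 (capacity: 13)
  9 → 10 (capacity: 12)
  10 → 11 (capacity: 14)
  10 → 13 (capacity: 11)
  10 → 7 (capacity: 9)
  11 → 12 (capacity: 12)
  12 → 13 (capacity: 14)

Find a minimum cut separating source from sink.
Min cut value = 16, edges: (0,1)

Min cut value: 16
Partition: S = [0], T = [1, 2, 3, 4, 5, 6, 7, 8, 9, 10, 11, 12, 13]
Cut edges: (0,1)

By max-flow min-cut theorem, max flow = min cut = 16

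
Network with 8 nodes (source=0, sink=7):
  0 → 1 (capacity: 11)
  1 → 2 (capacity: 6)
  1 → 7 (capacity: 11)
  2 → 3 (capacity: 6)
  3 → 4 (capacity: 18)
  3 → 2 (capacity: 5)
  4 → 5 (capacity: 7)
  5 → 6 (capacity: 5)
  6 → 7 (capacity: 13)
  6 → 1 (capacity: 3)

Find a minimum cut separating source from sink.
Min cut value = 11, edges: (0,1)

Min cut value: 11
Partition: S = [0], T = [1, 2, 3, 4, 5, 6, 7]
Cut edges: (0,1)

By max-flow min-cut theorem, max flow = min cut = 11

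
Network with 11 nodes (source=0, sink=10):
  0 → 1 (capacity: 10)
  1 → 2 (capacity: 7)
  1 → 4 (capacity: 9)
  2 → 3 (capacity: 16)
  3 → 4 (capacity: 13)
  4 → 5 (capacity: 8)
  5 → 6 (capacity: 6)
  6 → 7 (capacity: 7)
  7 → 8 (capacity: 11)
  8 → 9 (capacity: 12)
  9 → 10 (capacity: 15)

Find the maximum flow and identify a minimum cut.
Max flow = 6, Min cut edges: (5,6)

Maximum flow: 6
Minimum cut: (5,6)
Partition: S = [0, 1, 2, 3, 4, 5], T = [6, 7, 8, 9, 10]

Max-flow min-cut theorem verified: both equal 6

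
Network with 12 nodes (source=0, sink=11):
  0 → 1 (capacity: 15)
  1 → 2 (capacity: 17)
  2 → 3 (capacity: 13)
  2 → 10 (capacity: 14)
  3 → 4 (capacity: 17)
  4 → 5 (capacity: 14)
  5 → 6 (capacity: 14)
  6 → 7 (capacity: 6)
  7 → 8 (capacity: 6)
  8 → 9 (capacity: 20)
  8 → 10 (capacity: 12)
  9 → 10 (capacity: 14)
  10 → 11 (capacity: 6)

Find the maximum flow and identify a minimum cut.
Max flow = 6, Min cut edges: (10,11)

Maximum flow: 6
Minimum cut: (10,11)
Partition: S = [0, 1, 2, 3, 4, 5, 6, 7, 8, 9, 10], T = [11]

Max-flow min-cut theorem verified: both equal 6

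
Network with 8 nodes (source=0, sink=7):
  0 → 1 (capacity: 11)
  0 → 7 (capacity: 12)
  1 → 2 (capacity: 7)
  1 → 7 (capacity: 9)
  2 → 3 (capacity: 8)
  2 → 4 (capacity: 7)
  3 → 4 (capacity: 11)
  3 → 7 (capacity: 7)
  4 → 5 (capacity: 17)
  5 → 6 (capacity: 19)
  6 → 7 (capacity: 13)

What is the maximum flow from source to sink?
Maximum flow = 23

Max flow: 23

Flow assignment:
  0 → 1: 11/11
  0 → 7: 12/12
  1 → 2: 2/7
  1 → 7: 9/9
  2 → 3: 2/8
  3 → 7: 2/7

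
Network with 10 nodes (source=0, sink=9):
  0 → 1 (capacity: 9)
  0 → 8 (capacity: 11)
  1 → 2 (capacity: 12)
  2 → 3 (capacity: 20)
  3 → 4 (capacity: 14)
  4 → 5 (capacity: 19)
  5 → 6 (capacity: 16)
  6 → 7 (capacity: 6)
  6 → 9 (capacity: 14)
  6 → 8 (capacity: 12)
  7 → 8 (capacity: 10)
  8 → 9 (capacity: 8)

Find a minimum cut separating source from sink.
Min cut value = 17, edges: (0,1), (8,9)

Min cut value: 17
Partition: S = [0, 7, 8], T = [1, 2, 3, 4, 5, 6, 9]
Cut edges: (0,1), (8,9)

By max-flow min-cut theorem, max flow = min cut = 17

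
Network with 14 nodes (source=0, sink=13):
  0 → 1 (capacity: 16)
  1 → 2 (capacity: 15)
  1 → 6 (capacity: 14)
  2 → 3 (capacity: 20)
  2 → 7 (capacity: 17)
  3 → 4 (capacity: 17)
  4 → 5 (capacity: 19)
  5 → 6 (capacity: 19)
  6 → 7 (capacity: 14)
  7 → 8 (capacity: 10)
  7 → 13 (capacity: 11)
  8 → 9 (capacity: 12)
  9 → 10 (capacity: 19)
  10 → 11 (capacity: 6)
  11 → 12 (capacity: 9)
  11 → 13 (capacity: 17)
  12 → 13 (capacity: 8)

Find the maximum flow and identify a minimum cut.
Max flow = 16, Min cut edges: (0,1)

Maximum flow: 16
Minimum cut: (0,1)
Partition: S = [0], T = [1, 2, 3, 4, 5, 6, 7, 8, 9, 10, 11, 12, 13]

Max-flow min-cut theorem verified: both equal 16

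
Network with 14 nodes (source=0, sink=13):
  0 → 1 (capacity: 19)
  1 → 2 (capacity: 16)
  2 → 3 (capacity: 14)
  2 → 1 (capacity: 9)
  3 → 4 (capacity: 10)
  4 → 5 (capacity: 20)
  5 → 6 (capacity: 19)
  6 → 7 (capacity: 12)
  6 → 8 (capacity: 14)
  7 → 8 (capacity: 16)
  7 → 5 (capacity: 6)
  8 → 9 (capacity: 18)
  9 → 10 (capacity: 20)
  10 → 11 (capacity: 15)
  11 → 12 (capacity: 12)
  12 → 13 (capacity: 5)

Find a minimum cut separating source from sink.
Min cut value = 5, edges: (12,13)

Min cut value: 5
Partition: S = [0, 1, 2, 3, 4, 5, 6, 7, 8, 9, 10, 11, 12], T = [13]
Cut edges: (12,13)

By max-flow min-cut theorem, max flow = min cut = 5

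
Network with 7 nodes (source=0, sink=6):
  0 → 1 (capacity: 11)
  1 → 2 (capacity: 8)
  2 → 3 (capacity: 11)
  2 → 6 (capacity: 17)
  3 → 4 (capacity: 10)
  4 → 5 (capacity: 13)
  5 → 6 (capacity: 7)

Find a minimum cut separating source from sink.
Min cut value = 8, edges: (1,2)

Min cut value: 8
Partition: S = [0, 1], T = [2, 3, 4, 5, 6]
Cut edges: (1,2)

By max-flow min-cut theorem, max flow = min cut = 8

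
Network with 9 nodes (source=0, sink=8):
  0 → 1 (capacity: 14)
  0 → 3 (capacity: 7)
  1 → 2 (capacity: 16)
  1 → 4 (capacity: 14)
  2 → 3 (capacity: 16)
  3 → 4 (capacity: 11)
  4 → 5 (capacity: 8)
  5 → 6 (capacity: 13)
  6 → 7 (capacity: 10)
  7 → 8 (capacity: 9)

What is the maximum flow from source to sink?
Maximum flow = 8

Max flow: 8

Flow assignment:
  0 → 1: 1/14
  0 → 3: 7/7
  1 → 4: 1/14
  3 → 4: 7/11
  4 → 5: 8/8
  5 → 6: 8/13
  6 → 7: 8/10
  7 → 8: 8/9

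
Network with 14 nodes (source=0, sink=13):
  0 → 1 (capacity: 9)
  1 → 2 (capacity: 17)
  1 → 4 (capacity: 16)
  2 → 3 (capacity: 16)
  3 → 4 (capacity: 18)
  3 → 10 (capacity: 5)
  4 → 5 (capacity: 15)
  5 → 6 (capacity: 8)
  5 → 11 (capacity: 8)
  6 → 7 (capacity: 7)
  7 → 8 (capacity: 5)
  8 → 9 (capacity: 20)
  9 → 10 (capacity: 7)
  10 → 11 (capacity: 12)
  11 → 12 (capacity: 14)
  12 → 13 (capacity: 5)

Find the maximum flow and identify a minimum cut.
Max flow = 5, Min cut edges: (12,13)

Maximum flow: 5
Minimum cut: (12,13)
Partition: S = [0, 1, 2, 3, 4, 5, 6, 7, 8, 9, 10, 11, 12], T = [13]

Max-flow min-cut theorem verified: both equal 5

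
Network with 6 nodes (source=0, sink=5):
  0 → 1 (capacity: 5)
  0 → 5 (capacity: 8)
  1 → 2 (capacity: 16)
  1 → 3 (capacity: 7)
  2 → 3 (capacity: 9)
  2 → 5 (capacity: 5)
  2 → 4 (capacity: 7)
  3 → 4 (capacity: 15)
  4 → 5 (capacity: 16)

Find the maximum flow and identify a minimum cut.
Max flow = 13, Min cut edges: (0,1), (0,5)

Maximum flow: 13
Minimum cut: (0,1), (0,5)
Partition: S = [0], T = [1, 2, 3, 4, 5]

Max-flow min-cut theorem verified: both equal 13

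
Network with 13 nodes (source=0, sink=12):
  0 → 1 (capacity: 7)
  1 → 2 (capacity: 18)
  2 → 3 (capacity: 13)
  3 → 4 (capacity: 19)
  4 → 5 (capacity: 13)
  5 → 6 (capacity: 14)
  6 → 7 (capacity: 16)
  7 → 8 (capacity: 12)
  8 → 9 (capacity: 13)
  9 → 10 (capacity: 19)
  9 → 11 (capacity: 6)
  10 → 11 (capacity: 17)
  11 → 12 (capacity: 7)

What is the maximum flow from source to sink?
Maximum flow = 7

Max flow: 7

Flow assignment:
  0 → 1: 7/7
  1 → 2: 7/18
  2 → 3: 7/13
  3 → 4: 7/19
  4 → 5: 7/13
  5 → 6: 7/14
  6 → 7: 7/16
  7 → 8: 7/12
  8 → 9: 7/13
  9 → 10: 1/19
  9 → 11: 6/6
  10 → 11: 1/17
  11 → 12: 7/7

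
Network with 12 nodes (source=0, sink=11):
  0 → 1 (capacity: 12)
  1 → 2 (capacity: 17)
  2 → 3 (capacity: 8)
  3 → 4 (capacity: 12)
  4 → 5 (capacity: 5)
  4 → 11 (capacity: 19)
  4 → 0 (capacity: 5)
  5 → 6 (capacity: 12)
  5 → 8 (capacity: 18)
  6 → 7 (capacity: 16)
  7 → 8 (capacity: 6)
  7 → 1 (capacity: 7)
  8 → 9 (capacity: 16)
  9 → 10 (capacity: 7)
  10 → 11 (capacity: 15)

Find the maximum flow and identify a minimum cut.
Max flow = 8, Min cut edges: (2,3)

Maximum flow: 8
Minimum cut: (2,3)
Partition: S = [0, 1, 2], T = [3, 4, 5, 6, 7, 8, 9, 10, 11]

Max-flow min-cut theorem verified: both equal 8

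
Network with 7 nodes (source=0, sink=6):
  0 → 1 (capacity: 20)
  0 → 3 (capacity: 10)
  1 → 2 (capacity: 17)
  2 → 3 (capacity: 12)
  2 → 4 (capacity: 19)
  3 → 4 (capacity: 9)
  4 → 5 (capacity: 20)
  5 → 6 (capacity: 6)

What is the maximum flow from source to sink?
Maximum flow = 6

Max flow: 6

Flow assignment:
  0 → 1: 6/20
  1 → 2: 6/17
  2 → 4: 6/19
  4 → 5: 6/20
  5 → 6: 6/6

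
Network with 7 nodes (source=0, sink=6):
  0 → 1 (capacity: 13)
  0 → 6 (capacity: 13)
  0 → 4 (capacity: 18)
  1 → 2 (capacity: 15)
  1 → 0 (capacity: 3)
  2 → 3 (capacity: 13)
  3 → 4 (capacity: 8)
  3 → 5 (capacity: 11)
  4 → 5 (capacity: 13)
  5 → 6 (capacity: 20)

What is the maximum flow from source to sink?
Maximum flow = 33

Max flow: 33

Flow assignment:
  0 → 1: 13/13
  0 → 6: 13/13
  0 → 4: 7/18
  1 → 2: 13/15
  2 → 3: 13/13
  3 → 4: 2/8
  3 → 5: 11/11
  4 → 5: 9/13
  5 → 6: 20/20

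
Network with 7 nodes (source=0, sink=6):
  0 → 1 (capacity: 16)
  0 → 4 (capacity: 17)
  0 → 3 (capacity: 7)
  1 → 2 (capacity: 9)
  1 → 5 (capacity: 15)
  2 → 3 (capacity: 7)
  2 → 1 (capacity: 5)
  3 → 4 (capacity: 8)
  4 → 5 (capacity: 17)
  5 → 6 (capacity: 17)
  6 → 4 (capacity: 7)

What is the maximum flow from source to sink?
Maximum flow = 17

Max flow: 17

Flow assignment:
  0 → 1: 1/16
  0 → 4: 16/17
  1 → 2: 1/9
  2 → 3: 1/7
  3 → 4: 1/8
  4 → 5: 17/17
  5 → 6: 17/17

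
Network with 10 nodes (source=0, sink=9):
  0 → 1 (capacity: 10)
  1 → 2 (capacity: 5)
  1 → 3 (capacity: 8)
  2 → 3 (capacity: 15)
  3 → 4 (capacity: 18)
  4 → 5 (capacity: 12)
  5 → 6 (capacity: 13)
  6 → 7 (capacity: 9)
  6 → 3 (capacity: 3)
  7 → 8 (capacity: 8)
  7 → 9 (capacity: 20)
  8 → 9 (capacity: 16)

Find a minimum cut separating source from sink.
Min cut value = 9, edges: (6,7)

Min cut value: 9
Partition: S = [0, 1, 2, 3, 4, 5, 6], T = [7, 8, 9]
Cut edges: (6,7)

By max-flow min-cut theorem, max flow = min cut = 9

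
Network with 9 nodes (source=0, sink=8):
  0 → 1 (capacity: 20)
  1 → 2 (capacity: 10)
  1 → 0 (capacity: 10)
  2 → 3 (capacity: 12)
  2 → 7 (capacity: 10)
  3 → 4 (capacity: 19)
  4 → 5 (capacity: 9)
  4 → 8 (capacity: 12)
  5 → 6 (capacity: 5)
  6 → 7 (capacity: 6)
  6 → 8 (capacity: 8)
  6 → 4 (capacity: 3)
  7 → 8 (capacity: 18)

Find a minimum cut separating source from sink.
Min cut value = 10, edges: (1,2)

Min cut value: 10
Partition: S = [0, 1], T = [2, 3, 4, 5, 6, 7, 8]
Cut edges: (1,2)

By max-flow min-cut theorem, max flow = min cut = 10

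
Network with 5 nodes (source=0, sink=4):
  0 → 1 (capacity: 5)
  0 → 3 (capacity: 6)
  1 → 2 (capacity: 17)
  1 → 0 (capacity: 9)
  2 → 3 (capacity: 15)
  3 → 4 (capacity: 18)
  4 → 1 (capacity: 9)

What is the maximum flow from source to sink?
Maximum flow = 11

Max flow: 11

Flow assignment:
  0 → 1: 5/5
  0 → 3: 6/6
  1 → 2: 5/17
  2 → 3: 5/15
  3 → 4: 11/18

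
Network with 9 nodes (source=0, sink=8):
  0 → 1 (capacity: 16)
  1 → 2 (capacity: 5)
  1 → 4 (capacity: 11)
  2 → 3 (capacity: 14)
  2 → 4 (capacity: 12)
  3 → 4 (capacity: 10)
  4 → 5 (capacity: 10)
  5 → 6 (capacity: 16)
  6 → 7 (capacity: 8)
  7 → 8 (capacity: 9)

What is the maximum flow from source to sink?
Maximum flow = 8

Max flow: 8

Flow assignment:
  0 → 1: 8/16
  1 → 4: 8/11
  4 → 5: 8/10
  5 → 6: 8/16
  6 → 7: 8/8
  7 → 8: 8/9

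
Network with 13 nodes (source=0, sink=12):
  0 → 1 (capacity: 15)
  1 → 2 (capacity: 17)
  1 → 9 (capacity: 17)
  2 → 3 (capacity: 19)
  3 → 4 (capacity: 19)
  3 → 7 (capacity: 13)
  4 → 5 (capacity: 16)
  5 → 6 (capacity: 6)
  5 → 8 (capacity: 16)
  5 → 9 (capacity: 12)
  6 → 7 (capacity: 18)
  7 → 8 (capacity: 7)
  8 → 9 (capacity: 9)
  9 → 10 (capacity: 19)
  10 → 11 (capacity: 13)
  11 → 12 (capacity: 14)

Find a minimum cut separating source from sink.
Min cut value = 13, edges: (10,11)

Min cut value: 13
Partition: S = [0, 1, 2, 3, 4, 5, 6, 7, 8, 9, 10], T = [11, 12]
Cut edges: (10,11)

By max-flow min-cut theorem, max flow = min cut = 13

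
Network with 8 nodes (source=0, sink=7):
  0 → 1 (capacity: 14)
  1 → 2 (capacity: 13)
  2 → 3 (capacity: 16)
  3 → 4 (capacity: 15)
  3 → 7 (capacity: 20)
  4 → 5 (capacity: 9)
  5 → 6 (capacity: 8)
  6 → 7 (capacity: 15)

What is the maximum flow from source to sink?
Maximum flow = 13

Max flow: 13

Flow assignment:
  0 → 1: 13/14
  1 → 2: 13/13
  2 → 3: 13/16
  3 → 7: 13/20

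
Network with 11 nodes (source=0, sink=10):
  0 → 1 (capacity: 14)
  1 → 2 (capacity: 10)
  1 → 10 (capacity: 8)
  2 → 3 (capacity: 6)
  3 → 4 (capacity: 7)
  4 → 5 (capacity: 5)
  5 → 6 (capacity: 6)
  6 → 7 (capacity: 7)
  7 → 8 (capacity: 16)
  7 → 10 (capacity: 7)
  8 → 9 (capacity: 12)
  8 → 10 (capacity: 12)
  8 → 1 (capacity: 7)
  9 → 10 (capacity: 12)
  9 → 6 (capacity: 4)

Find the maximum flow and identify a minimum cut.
Max flow = 13, Min cut edges: (1,10), (4,5)

Maximum flow: 13
Minimum cut: (1,10), (4,5)
Partition: S = [0, 1, 2, 3, 4], T = [5, 6, 7, 8, 9, 10]

Max-flow min-cut theorem verified: both equal 13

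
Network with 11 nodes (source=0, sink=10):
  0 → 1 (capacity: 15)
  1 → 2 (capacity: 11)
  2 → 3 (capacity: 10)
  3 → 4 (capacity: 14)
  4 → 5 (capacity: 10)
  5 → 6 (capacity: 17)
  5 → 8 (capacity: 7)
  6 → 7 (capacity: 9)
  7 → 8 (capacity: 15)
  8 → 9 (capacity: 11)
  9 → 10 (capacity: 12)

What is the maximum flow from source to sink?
Maximum flow = 10

Max flow: 10

Flow assignment:
  0 → 1: 10/15
  1 → 2: 10/11
  2 → 3: 10/10
  3 → 4: 10/14
  4 → 5: 10/10
  5 → 6: 3/17
  5 → 8: 7/7
  6 → 7: 3/9
  7 → 8: 3/15
  8 → 9: 10/11
  9 → 10: 10/12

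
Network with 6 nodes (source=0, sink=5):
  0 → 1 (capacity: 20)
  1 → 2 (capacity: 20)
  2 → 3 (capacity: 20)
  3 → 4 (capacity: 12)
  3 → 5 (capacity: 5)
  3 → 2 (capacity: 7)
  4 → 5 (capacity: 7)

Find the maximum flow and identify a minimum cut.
Max flow = 12, Min cut edges: (3,5), (4,5)

Maximum flow: 12
Minimum cut: (3,5), (4,5)
Partition: S = [0, 1, 2, 3, 4], T = [5]

Max-flow min-cut theorem verified: both equal 12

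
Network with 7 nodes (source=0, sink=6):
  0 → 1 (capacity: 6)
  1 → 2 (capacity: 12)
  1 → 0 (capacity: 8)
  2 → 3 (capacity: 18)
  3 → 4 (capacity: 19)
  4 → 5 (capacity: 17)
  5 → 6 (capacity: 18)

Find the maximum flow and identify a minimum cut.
Max flow = 6, Min cut edges: (0,1)

Maximum flow: 6
Minimum cut: (0,1)
Partition: S = [0], T = [1, 2, 3, 4, 5, 6]

Max-flow min-cut theorem verified: both equal 6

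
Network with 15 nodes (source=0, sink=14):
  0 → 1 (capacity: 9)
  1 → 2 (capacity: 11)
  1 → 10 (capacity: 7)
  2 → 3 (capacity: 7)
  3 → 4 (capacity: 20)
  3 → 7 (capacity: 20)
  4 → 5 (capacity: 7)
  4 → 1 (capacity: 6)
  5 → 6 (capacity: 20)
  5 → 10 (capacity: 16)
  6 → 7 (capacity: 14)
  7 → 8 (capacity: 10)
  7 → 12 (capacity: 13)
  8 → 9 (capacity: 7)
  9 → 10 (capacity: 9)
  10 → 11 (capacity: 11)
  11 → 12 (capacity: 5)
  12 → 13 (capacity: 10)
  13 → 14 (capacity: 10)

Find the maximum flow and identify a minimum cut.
Max flow = 9, Min cut edges: (0,1)

Maximum flow: 9
Minimum cut: (0,1)
Partition: S = [0], T = [1, 2, 3, 4, 5, 6, 7, 8, 9, 10, 11, 12, 13, 14]

Max-flow min-cut theorem verified: both equal 9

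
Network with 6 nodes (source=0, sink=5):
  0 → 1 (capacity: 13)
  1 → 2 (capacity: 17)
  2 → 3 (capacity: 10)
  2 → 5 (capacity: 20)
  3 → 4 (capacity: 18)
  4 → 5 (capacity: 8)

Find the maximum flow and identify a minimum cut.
Max flow = 13, Min cut edges: (0,1)

Maximum flow: 13
Minimum cut: (0,1)
Partition: S = [0], T = [1, 2, 3, 4, 5]

Max-flow min-cut theorem verified: both equal 13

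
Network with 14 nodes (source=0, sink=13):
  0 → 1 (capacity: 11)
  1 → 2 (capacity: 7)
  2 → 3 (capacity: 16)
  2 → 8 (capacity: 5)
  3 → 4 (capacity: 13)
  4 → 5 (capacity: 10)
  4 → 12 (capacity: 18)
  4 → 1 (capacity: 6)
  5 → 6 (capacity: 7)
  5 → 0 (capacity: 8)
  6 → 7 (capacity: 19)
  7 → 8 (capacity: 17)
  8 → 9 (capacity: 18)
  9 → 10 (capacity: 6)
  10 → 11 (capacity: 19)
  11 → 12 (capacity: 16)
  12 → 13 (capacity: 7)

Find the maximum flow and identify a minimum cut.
Max flow = 7, Min cut edges: (12,13)

Maximum flow: 7
Minimum cut: (12,13)
Partition: S = [0, 1, 2, 3, 4, 5, 6, 7, 8, 9, 10, 11, 12], T = [13]

Max-flow min-cut theorem verified: both equal 7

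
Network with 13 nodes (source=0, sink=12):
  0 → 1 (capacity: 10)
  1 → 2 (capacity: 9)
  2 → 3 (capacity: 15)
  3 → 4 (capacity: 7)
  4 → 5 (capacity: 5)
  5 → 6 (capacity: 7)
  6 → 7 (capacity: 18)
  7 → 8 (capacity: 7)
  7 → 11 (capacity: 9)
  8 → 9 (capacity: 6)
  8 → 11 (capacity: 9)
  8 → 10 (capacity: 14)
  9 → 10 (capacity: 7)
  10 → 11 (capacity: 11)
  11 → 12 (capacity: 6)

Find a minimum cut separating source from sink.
Min cut value = 5, edges: (4,5)

Min cut value: 5
Partition: S = [0, 1, 2, 3, 4], T = [5, 6, 7, 8, 9, 10, 11, 12]
Cut edges: (4,5)

By max-flow min-cut theorem, max flow = min cut = 5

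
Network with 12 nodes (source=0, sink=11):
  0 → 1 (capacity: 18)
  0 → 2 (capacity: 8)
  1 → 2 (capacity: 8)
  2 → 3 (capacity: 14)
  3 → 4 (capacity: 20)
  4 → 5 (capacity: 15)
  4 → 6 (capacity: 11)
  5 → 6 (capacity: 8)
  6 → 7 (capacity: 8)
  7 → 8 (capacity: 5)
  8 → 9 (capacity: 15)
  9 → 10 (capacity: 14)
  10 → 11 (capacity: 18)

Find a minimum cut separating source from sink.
Min cut value = 5, edges: (7,8)

Min cut value: 5
Partition: S = [0, 1, 2, 3, 4, 5, 6, 7], T = [8, 9, 10, 11]
Cut edges: (7,8)

By max-flow min-cut theorem, max flow = min cut = 5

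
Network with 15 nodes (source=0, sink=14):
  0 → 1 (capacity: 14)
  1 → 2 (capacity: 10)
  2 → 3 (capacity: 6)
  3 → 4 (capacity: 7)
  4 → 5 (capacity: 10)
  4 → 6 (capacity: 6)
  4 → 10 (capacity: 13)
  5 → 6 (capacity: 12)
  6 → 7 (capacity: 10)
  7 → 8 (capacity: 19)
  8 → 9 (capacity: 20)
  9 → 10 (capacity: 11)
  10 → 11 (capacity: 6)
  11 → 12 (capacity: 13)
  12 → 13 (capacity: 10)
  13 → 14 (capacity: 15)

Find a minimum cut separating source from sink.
Min cut value = 6, edges: (10,11)

Min cut value: 6
Partition: S = [0, 1, 2, 3, 4, 5, 6, 7, 8, 9, 10], T = [11, 12, 13, 14]
Cut edges: (10,11)

By max-flow min-cut theorem, max flow = min cut = 6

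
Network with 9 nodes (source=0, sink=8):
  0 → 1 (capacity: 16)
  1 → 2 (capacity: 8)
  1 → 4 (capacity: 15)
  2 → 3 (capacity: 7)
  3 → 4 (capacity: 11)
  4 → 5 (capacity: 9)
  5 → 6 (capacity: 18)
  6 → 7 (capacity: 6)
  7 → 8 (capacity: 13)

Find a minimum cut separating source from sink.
Min cut value = 6, edges: (6,7)

Min cut value: 6
Partition: S = [0, 1, 2, 3, 4, 5, 6], T = [7, 8]
Cut edges: (6,7)

By max-flow min-cut theorem, max flow = min cut = 6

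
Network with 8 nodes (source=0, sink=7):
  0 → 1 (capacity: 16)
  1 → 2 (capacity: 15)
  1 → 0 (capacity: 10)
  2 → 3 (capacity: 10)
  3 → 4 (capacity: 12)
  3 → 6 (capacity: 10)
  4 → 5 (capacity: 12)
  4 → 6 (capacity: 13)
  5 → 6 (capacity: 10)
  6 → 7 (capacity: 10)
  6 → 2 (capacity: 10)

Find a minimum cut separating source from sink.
Min cut value = 10, edges: (6,7)

Min cut value: 10
Partition: S = [0, 1, 2, 3, 4, 5, 6], T = [7]
Cut edges: (6,7)

By max-flow min-cut theorem, max flow = min cut = 10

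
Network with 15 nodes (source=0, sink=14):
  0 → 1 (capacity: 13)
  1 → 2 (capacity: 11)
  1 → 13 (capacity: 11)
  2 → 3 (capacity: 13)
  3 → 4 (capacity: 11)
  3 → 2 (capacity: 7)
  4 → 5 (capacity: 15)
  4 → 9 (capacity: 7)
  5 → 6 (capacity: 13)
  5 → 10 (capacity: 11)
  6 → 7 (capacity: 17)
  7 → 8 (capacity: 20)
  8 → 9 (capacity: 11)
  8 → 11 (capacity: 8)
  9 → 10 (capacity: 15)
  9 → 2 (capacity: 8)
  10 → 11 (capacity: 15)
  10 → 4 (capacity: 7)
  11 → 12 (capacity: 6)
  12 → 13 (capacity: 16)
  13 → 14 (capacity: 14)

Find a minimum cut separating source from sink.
Min cut value = 13, edges: (0,1)

Min cut value: 13
Partition: S = [0], T = [1, 2, 3, 4, 5, 6, 7, 8, 9, 10, 11, 12, 13, 14]
Cut edges: (0,1)

By max-flow min-cut theorem, max flow = min cut = 13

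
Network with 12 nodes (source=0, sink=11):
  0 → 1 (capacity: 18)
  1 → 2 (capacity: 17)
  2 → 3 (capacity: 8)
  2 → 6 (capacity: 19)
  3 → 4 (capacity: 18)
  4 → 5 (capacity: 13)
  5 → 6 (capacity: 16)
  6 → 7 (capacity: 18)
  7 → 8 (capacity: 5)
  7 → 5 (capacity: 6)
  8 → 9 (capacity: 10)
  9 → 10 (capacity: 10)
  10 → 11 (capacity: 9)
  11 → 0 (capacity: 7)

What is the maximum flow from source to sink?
Maximum flow = 5

Max flow: 5

Flow assignment:
  0 → 1: 5/18
  1 → 2: 5/17
  2 → 6: 5/19
  6 → 7: 5/18
  7 → 8: 5/5
  8 → 9: 5/10
  9 → 10: 5/10
  10 → 11: 5/9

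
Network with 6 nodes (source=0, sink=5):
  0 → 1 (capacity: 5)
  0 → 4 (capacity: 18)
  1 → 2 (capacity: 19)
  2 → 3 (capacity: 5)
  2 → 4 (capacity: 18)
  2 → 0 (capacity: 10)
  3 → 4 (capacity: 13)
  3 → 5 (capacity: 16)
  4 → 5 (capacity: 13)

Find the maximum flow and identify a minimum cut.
Max flow = 18, Min cut edges: (2,3), (4,5)

Maximum flow: 18
Minimum cut: (2,3), (4,5)
Partition: S = [0, 1, 2, 4], T = [3, 5]

Max-flow min-cut theorem verified: both equal 18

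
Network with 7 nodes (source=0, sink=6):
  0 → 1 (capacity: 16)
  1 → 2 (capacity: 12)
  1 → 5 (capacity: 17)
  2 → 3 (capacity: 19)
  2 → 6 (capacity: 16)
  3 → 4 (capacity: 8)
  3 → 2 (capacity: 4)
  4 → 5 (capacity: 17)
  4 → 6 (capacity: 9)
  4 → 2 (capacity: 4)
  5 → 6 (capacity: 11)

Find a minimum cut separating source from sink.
Min cut value = 16, edges: (0,1)

Min cut value: 16
Partition: S = [0], T = [1, 2, 3, 4, 5, 6]
Cut edges: (0,1)

By max-flow min-cut theorem, max flow = min cut = 16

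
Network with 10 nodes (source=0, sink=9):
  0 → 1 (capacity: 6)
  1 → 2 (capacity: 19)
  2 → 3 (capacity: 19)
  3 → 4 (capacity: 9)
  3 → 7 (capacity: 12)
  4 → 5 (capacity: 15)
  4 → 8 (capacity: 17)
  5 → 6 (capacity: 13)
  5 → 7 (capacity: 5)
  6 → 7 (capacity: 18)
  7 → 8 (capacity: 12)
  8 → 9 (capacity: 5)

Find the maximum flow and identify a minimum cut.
Max flow = 5, Min cut edges: (8,9)

Maximum flow: 5
Minimum cut: (8,9)
Partition: S = [0, 1, 2, 3, 4, 5, 6, 7, 8], T = [9]

Max-flow min-cut theorem verified: both equal 5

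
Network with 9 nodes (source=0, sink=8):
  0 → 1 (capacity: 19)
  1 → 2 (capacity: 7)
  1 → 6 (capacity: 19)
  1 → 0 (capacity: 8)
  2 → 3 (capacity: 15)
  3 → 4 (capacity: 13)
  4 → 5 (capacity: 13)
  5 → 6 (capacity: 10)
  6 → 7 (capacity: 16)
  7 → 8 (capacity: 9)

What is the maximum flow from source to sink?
Maximum flow = 9

Max flow: 9

Flow assignment:
  0 → 1: 9/19
  1 → 6: 9/19
  6 → 7: 9/16
  7 → 8: 9/9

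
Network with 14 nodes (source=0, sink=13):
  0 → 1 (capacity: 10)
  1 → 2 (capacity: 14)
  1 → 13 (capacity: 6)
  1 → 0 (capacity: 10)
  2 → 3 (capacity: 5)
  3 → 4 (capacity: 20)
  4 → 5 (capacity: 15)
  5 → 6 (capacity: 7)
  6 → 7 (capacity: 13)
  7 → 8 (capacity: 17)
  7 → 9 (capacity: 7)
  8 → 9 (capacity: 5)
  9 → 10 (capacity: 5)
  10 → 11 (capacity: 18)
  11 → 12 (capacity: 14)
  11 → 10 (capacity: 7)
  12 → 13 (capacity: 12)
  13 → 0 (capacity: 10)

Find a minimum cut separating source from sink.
Min cut value = 10, edges: (0,1)

Min cut value: 10
Partition: S = [0], T = [1, 2, 3, 4, 5, 6, 7, 8, 9, 10, 11, 12, 13]
Cut edges: (0,1)

By max-flow min-cut theorem, max flow = min cut = 10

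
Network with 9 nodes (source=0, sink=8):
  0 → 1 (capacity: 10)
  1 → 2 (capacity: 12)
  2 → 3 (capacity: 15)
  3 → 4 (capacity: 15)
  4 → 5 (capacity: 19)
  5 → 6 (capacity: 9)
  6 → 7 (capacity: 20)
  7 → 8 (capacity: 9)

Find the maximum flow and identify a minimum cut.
Max flow = 9, Min cut edges: (7,8)

Maximum flow: 9
Minimum cut: (7,8)
Partition: S = [0, 1, 2, 3, 4, 5, 6, 7], T = [8]

Max-flow min-cut theorem verified: both equal 9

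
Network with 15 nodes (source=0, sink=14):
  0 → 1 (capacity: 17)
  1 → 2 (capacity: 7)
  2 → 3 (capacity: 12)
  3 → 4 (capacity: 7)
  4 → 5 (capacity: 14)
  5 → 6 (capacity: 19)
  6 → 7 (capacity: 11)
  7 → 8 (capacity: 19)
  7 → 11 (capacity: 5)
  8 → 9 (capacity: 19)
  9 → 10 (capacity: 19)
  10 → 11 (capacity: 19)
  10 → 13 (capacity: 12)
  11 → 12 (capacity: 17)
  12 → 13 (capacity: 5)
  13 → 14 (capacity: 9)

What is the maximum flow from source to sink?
Maximum flow = 7

Max flow: 7

Flow assignment:
  0 → 1: 7/17
  1 → 2: 7/7
  2 → 3: 7/12
  3 → 4: 7/7
  4 → 5: 7/14
  5 → 6: 7/19
  6 → 7: 7/11
  7 → 8: 2/19
  7 → 11: 5/5
  8 → 9: 2/19
  9 → 10: 2/19
  10 → 13: 2/12
  11 → 12: 5/17
  12 → 13: 5/5
  13 → 14: 7/9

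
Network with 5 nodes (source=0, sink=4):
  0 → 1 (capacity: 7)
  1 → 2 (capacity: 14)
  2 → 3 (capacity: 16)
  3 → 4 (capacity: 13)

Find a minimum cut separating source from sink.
Min cut value = 7, edges: (0,1)

Min cut value: 7
Partition: S = [0], T = [1, 2, 3, 4]
Cut edges: (0,1)

By max-flow min-cut theorem, max flow = min cut = 7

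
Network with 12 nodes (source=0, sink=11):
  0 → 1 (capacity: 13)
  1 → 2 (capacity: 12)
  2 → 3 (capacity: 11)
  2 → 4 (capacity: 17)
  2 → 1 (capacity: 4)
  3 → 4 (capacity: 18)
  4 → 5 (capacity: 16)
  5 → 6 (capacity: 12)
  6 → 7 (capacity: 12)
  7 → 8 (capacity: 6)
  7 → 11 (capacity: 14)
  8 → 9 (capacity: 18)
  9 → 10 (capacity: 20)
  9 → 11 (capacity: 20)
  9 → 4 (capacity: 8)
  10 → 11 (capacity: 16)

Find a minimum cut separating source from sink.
Min cut value = 12, edges: (6,7)

Min cut value: 12
Partition: S = [0, 1, 2, 3, 4, 5, 6], T = [7, 8, 9, 10, 11]
Cut edges: (6,7)

By max-flow min-cut theorem, max flow = min cut = 12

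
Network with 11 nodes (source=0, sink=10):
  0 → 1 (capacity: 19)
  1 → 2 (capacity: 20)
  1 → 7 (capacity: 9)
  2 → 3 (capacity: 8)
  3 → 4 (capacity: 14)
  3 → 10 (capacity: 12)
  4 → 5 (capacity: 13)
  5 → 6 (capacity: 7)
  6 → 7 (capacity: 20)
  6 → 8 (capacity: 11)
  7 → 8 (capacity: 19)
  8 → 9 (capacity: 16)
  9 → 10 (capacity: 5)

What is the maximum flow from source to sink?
Maximum flow = 13

Max flow: 13

Flow assignment:
  0 → 1: 13/19
  1 → 2: 8/20
  1 → 7: 5/9
  2 → 3: 8/8
  3 → 10: 8/12
  7 → 8: 5/19
  8 → 9: 5/16
  9 → 10: 5/5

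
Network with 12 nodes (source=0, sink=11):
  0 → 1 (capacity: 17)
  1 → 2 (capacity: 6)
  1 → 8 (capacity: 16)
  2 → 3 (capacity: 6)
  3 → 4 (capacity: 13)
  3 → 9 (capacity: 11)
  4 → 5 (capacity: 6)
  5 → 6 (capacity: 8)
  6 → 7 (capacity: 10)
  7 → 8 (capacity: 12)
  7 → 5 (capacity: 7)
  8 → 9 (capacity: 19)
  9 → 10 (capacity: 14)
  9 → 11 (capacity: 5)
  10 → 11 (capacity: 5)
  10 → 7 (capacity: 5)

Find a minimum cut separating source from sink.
Min cut value = 10, edges: (9,11), (10,11)

Min cut value: 10
Partition: S = [0, 1, 2, 3, 4, 5, 6, 7, 8, 9, 10], T = [11]
Cut edges: (9,11), (10,11)

By max-flow min-cut theorem, max flow = min cut = 10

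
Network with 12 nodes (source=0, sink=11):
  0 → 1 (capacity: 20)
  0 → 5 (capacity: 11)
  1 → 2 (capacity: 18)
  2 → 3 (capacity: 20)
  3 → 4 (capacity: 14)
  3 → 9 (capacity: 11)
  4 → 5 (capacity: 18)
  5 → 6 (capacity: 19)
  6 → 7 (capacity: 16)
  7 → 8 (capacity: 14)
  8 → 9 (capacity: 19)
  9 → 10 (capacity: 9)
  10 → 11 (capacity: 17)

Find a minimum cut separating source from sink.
Min cut value = 9, edges: (9,10)

Min cut value: 9
Partition: S = [0, 1, 2, 3, 4, 5, 6, 7, 8, 9], T = [10, 11]
Cut edges: (9,10)

By max-flow min-cut theorem, max flow = min cut = 9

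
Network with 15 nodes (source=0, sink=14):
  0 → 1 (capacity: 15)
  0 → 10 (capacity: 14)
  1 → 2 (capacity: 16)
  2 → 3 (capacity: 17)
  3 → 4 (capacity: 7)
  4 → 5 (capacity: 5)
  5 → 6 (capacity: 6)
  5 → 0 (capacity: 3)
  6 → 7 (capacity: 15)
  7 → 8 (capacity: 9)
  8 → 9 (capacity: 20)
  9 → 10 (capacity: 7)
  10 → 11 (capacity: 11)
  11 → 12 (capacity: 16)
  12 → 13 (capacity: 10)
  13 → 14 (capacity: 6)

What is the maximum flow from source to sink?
Maximum flow = 6

Max flow: 6

Flow assignment:
  0 → 1: 5/15
  0 → 10: 1/14
  1 → 2: 5/16
  2 → 3: 5/17
  3 → 4: 5/7
  4 → 5: 5/5
  5 → 6: 5/6
  6 → 7: 5/15
  7 → 8: 5/9
  8 → 9: 5/20
  9 → 10: 5/7
  10 → 11: 6/11
  11 → 12: 6/16
  12 → 13: 6/10
  13 → 14: 6/6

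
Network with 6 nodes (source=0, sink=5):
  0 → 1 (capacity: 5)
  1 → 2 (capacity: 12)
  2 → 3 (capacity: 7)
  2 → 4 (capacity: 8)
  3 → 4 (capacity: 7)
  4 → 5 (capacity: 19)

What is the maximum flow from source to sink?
Maximum flow = 5

Max flow: 5

Flow assignment:
  0 → 1: 5/5
  1 → 2: 5/12
  2 → 4: 5/8
  4 → 5: 5/19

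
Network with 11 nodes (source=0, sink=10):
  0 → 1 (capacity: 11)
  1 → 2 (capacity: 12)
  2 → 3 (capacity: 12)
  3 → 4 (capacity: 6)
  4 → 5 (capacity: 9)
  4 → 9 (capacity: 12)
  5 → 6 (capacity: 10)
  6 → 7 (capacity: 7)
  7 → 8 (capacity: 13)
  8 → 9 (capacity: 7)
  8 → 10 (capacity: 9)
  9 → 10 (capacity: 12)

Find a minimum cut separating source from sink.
Min cut value = 6, edges: (3,4)

Min cut value: 6
Partition: S = [0, 1, 2, 3], T = [4, 5, 6, 7, 8, 9, 10]
Cut edges: (3,4)

By max-flow min-cut theorem, max flow = min cut = 6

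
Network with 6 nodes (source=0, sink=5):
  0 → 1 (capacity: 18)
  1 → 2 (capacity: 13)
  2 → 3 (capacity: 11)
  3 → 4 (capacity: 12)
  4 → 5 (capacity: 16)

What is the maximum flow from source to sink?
Maximum flow = 11

Max flow: 11

Flow assignment:
  0 → 1: 11/18
  1 → 2: 11/13
  2 → 3: 11/11
  3 → 4: 11/12
  4 → 5: 11/16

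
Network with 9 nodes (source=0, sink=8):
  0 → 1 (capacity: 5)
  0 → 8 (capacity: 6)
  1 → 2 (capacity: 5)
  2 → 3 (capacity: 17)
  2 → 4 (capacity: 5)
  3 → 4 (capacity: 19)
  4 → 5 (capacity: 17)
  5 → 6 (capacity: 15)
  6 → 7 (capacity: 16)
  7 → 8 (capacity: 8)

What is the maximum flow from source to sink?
Maximum flow = 11

Max flow: 11

Flow assignment:
  0 → 1: 5/5
  0 → 8: 6/6
  1 → 2: 5/5
  2 → 4: 5/5
  4 → 5: 5/17
  5 → 6: 5/15
  6 → 7: 5/16
  7 → 8: 5/8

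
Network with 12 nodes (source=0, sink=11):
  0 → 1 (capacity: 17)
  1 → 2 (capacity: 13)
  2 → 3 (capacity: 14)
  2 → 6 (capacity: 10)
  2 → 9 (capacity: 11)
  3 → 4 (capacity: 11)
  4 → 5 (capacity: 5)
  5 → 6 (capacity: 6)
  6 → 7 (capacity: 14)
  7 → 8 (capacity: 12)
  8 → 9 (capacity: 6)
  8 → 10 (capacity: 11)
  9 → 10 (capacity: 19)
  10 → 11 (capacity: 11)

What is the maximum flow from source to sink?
Maximum flow = 11

Max flow: 11

Flow assignment:
  0 → 1: 11/17
  1 → 2: 11/13
  2 → 6: 2/10
  2 → 9: 9/11
  6 → 7: 2/14
  7 → 8: 2/12
  8 → 9: 2/6
  9 → 10: 11/19
  10 → 11: 11/11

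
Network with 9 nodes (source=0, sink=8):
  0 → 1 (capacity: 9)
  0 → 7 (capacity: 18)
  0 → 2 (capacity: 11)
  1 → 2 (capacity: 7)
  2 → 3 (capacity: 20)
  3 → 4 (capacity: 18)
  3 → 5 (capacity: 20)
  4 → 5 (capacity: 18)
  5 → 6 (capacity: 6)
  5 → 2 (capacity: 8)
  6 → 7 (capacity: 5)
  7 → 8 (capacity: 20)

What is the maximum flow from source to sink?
Maximum flow = 20

Max flow: 20

Flow assignment:
  0 → 1: 5/9
  0 → 7: 15/18
  1 → 2: 5/7
  2 → 3: 6/20
  3 → 5: 6/20
  5 → 6: 5/6
  5 → 2: 1/8
  6 → 7: 5/5
  7 → 8: 20/20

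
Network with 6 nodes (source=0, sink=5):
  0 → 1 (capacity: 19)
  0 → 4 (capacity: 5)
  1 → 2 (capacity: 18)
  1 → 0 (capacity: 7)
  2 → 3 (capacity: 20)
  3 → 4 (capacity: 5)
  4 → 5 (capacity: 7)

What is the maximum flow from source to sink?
Maximum flow = 7

Max flow: 7

Flow assignment:
  0 → 1: 5/19
  0 → 4: 2/5
  1 → 2: 5/18
  2 → 3: 5/20
  3 → 4: 5/5
  4 → 5: 7/7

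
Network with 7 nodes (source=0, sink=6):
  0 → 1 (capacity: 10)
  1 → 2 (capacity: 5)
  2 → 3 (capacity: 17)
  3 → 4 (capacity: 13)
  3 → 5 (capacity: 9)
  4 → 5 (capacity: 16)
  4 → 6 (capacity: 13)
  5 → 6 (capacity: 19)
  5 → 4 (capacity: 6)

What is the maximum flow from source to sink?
Maximum flow = 5

Max flow: 5

Flow assignment:
  0 → 1: 5/10
  1 → 2: 5/5
  2 → 3: 5/17
  3 → 4: 5/13
  4 → 6: 5/13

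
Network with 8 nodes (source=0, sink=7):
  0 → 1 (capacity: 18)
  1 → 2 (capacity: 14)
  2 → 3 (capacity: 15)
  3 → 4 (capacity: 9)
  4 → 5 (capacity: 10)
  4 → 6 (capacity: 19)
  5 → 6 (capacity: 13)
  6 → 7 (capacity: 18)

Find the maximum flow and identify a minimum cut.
Max flow = 9, Min cut edges: (3,4)

Maximum flow: 9
Minimum cut: (3,4)
Partition: S = [0, 1, 2, 3], T = [4, 5, 6, 7]

Max-flow min-cut theorem verified: both equal 9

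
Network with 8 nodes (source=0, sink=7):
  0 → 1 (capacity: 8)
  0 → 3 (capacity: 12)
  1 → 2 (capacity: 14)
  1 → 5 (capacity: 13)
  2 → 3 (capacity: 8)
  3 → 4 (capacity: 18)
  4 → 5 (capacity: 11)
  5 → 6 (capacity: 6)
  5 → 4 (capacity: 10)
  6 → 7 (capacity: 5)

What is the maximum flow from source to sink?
Maximum flow = 5

Max flow: 5

Flow assignment:
  0 → 3: 5/12
  3 → 4: 5/18
  4 → 5: 5/11
  5 → 6: 5/6
  6 → 7: 5/5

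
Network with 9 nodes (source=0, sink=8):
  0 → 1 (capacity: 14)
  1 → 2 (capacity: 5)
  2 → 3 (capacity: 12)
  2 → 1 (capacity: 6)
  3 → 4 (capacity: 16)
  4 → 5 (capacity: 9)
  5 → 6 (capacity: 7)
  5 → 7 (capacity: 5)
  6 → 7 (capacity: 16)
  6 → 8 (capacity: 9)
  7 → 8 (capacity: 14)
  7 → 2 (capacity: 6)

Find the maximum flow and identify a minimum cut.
Max flow = 5, Min cut edges: (1,2)

Maximum flow: 5
Minimum cut: (1,2)
Partition: S = [0, 1], T = [2, 3, 4, 5, 6, 7, 8]

Max-flow min-cut theorem verified: both equal 5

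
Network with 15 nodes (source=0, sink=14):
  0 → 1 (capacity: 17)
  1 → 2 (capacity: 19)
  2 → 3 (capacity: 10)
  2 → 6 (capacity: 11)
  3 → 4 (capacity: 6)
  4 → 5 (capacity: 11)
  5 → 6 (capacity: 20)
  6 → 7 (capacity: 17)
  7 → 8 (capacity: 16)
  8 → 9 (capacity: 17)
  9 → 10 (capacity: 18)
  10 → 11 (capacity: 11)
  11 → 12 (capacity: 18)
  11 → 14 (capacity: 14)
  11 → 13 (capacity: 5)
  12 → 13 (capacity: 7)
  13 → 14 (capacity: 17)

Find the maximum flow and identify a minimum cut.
Max flow = 11, Min cut edges: (10,11)

Maximum flow: 11
Minimum cut: (10,11)
Partition: S = [0, 1, 2, 3, 4, 5, 6, 7, 8, 9, 10], T = [11, 12, 13, 14]

Max-flow min-cut theorem verified: both equal 11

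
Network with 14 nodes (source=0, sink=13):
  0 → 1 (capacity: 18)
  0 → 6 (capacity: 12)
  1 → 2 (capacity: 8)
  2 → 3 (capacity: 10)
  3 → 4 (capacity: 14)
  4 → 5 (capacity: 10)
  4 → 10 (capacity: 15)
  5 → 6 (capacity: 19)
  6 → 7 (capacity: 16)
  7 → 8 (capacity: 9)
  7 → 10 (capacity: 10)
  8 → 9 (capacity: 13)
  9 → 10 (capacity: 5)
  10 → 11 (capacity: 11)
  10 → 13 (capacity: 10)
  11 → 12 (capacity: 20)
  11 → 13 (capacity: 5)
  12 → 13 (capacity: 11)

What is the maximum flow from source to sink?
Maximum flow = 20

Max flow: 20

Flow assignment:
  0 → 1: 8/18
  0 → 6: 12/12
  1 → 2: 8/8
  2 → 3: 8/10
  3 → 4: 8/14
  4 → 10: 8/15
  6 → 7: 12/16
  7 → 8: 2/9
  7 → 10: 10/10
  8 → 9: 2/13
  9 → 10: 2/5
  10 → 11: 10/11
  10 → 13: 10/10
  11 → 12: 5/20
  11 → 13: 5/5
  12 → 13: 5/11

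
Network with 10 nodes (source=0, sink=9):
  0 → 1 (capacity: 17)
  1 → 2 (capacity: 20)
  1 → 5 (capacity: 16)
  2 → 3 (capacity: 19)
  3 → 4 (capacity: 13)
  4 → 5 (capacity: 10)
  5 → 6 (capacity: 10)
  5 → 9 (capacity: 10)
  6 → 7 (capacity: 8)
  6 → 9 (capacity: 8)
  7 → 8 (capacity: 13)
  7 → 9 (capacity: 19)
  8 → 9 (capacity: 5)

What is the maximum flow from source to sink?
Maximum flow = 17

Max flow: 17

Flow assignment:
  0 → 1: 17/17
  1 → 2: 1/20
  1 → 5: 16/16
  2 → 3: 1/19
  3 → 4: 1/13
  4 → 5: 1/10
  5 → 6: 7/10
  5 → 9: 10/10
  6 → 9: 7/8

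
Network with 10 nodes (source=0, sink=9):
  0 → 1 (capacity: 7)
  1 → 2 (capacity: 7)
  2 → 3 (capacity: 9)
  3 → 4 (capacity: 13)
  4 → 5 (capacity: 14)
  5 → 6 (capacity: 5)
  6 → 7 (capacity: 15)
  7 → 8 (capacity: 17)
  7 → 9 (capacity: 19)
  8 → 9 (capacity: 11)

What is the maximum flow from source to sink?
Maximum flow = 5

Max flow: 5

Flow assignment:
  0 → 1: 5/7
  1 → 2: 5/7
  2 → 3: 5/9
  3 → 4: 5/13
  4 → 5: 5/14
  5 → 6: 5/5
  6 → 7: 5/15
  7 → 9: 5/19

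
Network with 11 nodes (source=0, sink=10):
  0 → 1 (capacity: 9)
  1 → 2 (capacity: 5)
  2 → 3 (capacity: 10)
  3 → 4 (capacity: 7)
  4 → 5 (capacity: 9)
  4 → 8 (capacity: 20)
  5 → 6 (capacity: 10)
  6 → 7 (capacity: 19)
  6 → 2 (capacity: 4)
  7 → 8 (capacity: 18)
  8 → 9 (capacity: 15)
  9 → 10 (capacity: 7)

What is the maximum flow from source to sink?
Maximum flow = 5

Max flow: 5

Flow assignment:
  0 → 1: 5/9
  1 → 2: 5/5
  2 → 3: 5/10
  3 → 4: 5/7
  4 → 8: 5/20
  8 → 9: 5/15
  9 → 10: 5/7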